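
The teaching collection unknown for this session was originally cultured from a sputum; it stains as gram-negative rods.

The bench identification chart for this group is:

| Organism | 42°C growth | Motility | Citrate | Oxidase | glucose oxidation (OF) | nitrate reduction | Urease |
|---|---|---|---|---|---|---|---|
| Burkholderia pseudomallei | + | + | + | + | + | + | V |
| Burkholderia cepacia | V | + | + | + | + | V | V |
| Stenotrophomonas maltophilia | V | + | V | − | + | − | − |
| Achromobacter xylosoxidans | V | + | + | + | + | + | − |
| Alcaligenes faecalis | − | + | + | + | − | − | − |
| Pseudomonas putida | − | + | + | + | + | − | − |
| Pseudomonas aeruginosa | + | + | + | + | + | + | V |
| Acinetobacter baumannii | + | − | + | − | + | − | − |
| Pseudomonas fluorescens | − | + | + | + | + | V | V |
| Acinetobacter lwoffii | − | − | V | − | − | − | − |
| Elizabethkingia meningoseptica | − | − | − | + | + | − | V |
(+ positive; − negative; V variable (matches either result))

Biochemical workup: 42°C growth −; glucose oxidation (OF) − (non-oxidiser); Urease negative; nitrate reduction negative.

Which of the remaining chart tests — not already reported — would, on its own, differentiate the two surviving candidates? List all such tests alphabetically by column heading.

Motility, Oxidase

nitrate reduction −: excludes Burkholderia pseudomallei, Achromobacter xylosoxidans, Pseudomonas aeruginosa — 8 left.
42°C growth −: excludes Acinetobacter baumannii — 7 left.
Urease −: all 7 remaining candidates are consistent.
glucose oxidation (OF) −: excludes 5 organisms — 2 left.
Two candidates remain: Acinetobacter lwoffii and Alcaligenes faecalis.
  Motility: Acinetobacter lwoffii −, Alcaligenes faecalis + — discriminates.
  Citrate: V vs + — variable for at least one, does not separate.
  Oxidase: Acinetobacter lwoffii −, Alcaligenes faecalis + — discriminates.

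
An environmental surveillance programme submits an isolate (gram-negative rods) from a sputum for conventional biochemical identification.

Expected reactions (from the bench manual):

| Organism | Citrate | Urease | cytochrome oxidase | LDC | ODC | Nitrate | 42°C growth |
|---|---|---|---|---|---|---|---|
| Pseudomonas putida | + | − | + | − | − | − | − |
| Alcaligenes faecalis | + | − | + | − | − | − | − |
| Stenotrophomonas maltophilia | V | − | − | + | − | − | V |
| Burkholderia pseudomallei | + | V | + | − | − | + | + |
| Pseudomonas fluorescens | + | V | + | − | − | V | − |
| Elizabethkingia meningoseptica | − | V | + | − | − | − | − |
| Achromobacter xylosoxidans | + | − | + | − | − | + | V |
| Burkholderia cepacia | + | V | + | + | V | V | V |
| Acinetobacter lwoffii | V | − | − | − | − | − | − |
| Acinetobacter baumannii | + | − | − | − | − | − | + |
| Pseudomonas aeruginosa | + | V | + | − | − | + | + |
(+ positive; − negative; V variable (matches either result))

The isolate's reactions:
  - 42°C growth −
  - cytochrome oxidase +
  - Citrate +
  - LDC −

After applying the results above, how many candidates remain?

cytochrome oxidase +: excludes Stenotrophomonas maltophilia, Acinetobacter lwoffii, Acinetobacter baumannii — 8 left.
Citrate +: excludes Elizabethkingia meningoseptica — 7 left.
42°C growth −: excludes Burkholderia pseudomallei, Pseudomonas aeruginosa — 5 left.
LDC −: excludes Burkholderia cepacia — 4 left.
Still consistent: Achromobacter xylosoxidans, Alcaligenes faecalis, Pseudomonas fluorescens, Pseudomonas putida.

4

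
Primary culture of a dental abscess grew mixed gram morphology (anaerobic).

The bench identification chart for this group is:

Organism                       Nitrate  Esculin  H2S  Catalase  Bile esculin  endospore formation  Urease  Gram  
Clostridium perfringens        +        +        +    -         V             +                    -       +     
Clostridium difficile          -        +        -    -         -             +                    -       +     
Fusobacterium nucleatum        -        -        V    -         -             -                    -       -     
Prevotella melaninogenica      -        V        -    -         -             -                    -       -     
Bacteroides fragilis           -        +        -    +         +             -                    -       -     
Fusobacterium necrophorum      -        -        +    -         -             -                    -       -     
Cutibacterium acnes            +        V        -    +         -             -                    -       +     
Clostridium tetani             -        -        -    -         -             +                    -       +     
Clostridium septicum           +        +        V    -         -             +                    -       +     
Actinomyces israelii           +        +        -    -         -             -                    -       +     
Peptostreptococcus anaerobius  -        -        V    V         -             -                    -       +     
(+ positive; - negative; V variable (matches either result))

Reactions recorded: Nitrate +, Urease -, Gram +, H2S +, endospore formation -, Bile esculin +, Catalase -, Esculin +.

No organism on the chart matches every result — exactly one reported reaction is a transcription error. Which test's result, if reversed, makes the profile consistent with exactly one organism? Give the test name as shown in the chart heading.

As reported, no row in the chart matches all 8 reactions.
Reversing H2S → still no organism matches.
Reversing Gram → still no organism matches.
Reversing endospore formation (to +) → unique match: Clostridium perfringens.
Reversing Esculin → still no organism matches.
Reversing Bile esculin → still no organism matches.
Reversing Urease → still no organism matches.
Reversing Catalase → still no organism matches.
Reversing Nitrate → still no organism matches.

endospore formation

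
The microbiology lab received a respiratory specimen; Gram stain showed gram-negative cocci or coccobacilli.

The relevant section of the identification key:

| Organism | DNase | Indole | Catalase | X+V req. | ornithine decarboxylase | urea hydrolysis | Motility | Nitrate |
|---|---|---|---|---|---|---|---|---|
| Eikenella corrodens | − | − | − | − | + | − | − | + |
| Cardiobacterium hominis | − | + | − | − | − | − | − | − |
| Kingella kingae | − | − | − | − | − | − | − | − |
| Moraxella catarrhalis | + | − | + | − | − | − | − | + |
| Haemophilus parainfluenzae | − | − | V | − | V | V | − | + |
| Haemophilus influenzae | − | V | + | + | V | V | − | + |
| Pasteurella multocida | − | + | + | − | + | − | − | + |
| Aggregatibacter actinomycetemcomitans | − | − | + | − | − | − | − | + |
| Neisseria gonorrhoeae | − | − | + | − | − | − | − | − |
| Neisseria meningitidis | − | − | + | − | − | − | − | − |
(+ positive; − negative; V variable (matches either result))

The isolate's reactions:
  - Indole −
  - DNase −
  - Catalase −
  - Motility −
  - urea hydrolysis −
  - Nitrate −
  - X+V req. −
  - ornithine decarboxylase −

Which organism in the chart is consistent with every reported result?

X+V req. −: excludes Haemophilus influenzae — 9 left.
ornithine decarboxylase −: excludes Eikenella corrodens, Pasteurella multocida — 7 left.
Indole −: excludes Cardiobacterium hominis — 6 left.
Catalase −: excludes Moraxella catarrhalis, Aggregatibacter actinomycetemcomitans, Neisseria gonorrhoeae, Neisseria meningitidis — 2 left.
Nitrate −: excludes Haemophilus parainfluenzae — 1 left.
Motility −: the one remaining candidate is consistent.
DNase −: the one remaining candidate is consistent.
urea hydrolysis −: the one remaining candidate is consistent.

Kingella kingae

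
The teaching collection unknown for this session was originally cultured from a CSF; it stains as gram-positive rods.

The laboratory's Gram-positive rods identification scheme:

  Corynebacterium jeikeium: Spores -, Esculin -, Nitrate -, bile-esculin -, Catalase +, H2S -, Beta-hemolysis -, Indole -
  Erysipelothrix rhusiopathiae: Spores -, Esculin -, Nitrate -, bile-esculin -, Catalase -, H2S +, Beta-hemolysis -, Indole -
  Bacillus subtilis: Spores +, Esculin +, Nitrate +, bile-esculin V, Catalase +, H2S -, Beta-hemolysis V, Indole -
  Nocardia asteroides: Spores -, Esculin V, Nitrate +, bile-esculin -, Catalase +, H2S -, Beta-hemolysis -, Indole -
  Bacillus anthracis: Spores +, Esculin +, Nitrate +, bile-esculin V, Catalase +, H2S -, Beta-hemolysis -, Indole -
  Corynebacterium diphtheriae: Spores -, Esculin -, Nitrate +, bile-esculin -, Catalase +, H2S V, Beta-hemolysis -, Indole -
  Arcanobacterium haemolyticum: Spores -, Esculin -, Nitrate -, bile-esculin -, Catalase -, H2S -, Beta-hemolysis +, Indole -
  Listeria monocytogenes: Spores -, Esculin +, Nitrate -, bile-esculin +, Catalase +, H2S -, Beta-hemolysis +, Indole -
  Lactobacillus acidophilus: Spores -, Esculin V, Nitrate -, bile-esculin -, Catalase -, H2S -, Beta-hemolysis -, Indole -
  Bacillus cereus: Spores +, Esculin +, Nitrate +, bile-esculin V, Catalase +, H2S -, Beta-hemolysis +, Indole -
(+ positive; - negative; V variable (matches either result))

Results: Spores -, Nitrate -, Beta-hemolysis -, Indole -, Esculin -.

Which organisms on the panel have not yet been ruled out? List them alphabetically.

Corynebacterium jeikeium, Erysipelothrix rhusiopathiae, Lactobacillus acidophilus

Nitrate -: excludes 5 organisms — 5 left.
Esculin -: excludes Listeria monocytogenes — 4 left.
Indole -: all 4 remaining candidates are consistent.
Spores -: all 4 remaining candidates are consistent.
Beta-hemolysis -: excludes Arcanobacterium haemolyticum — 3 left.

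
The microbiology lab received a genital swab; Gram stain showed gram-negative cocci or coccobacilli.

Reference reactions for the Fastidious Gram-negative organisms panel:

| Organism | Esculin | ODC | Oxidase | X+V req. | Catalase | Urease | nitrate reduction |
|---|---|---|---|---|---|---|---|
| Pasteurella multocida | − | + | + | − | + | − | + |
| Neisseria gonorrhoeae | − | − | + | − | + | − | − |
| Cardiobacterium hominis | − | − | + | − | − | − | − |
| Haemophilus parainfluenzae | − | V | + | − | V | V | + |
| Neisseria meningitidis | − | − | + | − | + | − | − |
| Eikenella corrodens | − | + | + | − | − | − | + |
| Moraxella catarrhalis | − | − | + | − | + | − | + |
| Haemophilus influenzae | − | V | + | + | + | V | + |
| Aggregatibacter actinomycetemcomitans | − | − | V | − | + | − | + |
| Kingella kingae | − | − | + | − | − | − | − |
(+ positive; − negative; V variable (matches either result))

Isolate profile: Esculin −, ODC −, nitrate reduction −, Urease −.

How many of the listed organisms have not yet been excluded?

Esculin −: all 10 remaining candidates are consistent.
Urease −: all 10 remaining candidates are consistent.
ODC −: excludes Pasteurella multocida, Eikenella corrodens — 8 left.
nitrate reduction −: excludes Haemophilus parainfluenzae, Moraxella catarrhalis, Haemophilus influenzae, Aggregatibacter actinomycetemcomitans — 4 left.
Still consistent: Cardiobacterium hominis, Kingella kingae, Neisseria gonorrhoeae, Neisseria meningitidis.

4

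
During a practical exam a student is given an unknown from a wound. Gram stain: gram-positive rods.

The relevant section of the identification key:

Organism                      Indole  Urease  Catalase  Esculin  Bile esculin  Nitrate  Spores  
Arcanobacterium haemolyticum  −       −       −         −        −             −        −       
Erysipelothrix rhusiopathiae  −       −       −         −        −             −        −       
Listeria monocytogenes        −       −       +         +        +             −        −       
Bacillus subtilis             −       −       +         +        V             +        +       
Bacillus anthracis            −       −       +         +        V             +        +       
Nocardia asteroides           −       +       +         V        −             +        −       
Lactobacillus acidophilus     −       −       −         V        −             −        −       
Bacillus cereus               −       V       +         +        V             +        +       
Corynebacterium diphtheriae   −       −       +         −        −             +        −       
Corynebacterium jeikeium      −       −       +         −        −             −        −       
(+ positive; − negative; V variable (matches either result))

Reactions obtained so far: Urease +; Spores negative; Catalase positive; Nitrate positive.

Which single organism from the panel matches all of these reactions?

Spores −: excludes Bacillus subtilis, Bacillus anthracis, Bacillus cereus — 7 left.
Catalase +: excludes Arcanobacterium haemolyticum, Erysipelothrix rhusiopathiae, Lactobacillus acidophilus — 4 left.
Urease +: excludes Listeria monocytogenes, Corynebacterium diphtheriae, Corynebacterium jeikeium — 1 left.
Nitrate +: the one remaining candidate is consistent.

Nocardia asteroides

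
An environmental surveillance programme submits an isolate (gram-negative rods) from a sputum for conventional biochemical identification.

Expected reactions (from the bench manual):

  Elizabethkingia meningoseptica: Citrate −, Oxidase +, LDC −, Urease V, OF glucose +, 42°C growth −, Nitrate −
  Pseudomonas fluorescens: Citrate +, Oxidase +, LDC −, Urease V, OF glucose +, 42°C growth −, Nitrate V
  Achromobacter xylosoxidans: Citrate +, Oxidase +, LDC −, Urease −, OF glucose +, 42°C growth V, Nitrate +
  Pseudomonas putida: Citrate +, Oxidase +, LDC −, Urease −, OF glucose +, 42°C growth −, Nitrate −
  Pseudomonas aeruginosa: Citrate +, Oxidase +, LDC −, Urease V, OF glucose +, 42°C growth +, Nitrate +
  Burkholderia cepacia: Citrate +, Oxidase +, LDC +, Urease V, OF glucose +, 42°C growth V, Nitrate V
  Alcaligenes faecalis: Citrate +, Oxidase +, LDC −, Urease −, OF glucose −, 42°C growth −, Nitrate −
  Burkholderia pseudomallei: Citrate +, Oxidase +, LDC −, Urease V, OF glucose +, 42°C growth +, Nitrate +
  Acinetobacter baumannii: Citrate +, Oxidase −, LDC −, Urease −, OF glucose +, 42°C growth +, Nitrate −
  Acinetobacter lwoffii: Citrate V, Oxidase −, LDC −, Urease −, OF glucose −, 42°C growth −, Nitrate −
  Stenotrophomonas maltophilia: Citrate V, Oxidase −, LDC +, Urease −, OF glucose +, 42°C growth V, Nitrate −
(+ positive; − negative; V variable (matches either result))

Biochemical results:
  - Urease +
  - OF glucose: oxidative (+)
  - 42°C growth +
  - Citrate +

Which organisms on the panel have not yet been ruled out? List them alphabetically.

42°C growth +: excludes 5 organisms — 6 left.
OF glucose +: all 6 remaining candidates are consistent.
Citrate +: all 6 remaining candidates are consistent.
Urease +: excludes Achromobacter xylosoxidans, Acinetobacter baumannii, Stenotrophomonas maltophilia — 3 left.

Burkholderia cepacia, Burkholderia pseudomallei, Pseudomonas aeruginosa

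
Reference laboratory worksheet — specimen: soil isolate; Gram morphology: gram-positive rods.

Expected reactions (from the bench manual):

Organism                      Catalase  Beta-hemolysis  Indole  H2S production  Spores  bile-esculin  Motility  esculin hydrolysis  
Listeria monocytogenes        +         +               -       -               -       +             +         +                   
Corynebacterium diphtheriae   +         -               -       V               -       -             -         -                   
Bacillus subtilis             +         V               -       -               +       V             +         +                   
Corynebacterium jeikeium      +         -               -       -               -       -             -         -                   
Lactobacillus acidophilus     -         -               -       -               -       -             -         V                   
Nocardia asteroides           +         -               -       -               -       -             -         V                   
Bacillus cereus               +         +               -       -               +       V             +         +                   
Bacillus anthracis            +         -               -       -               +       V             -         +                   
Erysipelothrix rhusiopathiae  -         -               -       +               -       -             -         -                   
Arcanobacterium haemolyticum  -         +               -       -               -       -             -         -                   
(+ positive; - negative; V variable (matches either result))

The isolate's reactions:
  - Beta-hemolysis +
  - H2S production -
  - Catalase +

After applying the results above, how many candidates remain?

3

Beta-hemolysis +: excludes 6 organisms — 4 left.
Catalase +: excludes Arcanobacterium haemolyticum — 3 left.
H2S production -: all 3 remaining candidates are consistent.
Still consistent: Bacillus cereus, Bacillus subtilis, Listeria monocytogenes.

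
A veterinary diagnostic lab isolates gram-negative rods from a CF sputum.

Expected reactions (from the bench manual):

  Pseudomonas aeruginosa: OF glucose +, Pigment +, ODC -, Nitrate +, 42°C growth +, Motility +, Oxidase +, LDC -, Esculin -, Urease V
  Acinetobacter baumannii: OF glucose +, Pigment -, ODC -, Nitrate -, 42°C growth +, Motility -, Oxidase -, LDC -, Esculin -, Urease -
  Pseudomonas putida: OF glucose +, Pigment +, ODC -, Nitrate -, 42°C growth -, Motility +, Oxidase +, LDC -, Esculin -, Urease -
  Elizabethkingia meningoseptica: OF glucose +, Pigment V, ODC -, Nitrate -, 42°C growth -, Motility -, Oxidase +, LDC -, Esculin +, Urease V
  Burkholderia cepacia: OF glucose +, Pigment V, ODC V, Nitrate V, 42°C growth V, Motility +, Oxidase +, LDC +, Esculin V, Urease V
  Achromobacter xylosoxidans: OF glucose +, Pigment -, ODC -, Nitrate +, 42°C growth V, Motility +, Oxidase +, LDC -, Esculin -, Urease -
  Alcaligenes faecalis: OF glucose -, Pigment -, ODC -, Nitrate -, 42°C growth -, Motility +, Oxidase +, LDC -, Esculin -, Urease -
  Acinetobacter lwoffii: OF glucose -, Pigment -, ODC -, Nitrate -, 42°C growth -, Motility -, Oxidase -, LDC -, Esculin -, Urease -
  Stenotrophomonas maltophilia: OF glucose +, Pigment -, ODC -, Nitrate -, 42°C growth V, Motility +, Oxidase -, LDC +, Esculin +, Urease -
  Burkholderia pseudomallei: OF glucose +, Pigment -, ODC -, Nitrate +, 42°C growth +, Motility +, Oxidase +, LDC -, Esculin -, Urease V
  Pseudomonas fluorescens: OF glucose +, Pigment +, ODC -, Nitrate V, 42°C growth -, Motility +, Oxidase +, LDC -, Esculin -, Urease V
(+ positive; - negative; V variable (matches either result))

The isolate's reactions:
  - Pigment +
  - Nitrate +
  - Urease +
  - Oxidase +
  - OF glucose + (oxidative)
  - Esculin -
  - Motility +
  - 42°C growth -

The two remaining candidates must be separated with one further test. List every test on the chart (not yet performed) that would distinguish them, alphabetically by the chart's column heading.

LDC

Urease +: excludes 6 organisms — 5 left.
OF glucose +: all 5 remaining candidates are consistent.
Motility +: excludes Elizabethkingia meningoseptica — 4 left.
Pigment +: excludes Burkholderia pseudomallei — 3 left.
Oxidase +: all 3 remaining candidates are consistent.
Nitrate +: all 3 remaining candidates are consistent.
Esculin -: all 3 remaining candidates are consistent.
42°C growth -: excludes Pseudomonas aeruginosa — 2 left.
Two candidates remain: Burkholderia cepacia and Pseudomonas fluorescens.
  ODC: V vs - — variable for at least one, does not separate.
  LDC: Burkholderia cepacia +, Pseudomonas fluorescens - — discriminates.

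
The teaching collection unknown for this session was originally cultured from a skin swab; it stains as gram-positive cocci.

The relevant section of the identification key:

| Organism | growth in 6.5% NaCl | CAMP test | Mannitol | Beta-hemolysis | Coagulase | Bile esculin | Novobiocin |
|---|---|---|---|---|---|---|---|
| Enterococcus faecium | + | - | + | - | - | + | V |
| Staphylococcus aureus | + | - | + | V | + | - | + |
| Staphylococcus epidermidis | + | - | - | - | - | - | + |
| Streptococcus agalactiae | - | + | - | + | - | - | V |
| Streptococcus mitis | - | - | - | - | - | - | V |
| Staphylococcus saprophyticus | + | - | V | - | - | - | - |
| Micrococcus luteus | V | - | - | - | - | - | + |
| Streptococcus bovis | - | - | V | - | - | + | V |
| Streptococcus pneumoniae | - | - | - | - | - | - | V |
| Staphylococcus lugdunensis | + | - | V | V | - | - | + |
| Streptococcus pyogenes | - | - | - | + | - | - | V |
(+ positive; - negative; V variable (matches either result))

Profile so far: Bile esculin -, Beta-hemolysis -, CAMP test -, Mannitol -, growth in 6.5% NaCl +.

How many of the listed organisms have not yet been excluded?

4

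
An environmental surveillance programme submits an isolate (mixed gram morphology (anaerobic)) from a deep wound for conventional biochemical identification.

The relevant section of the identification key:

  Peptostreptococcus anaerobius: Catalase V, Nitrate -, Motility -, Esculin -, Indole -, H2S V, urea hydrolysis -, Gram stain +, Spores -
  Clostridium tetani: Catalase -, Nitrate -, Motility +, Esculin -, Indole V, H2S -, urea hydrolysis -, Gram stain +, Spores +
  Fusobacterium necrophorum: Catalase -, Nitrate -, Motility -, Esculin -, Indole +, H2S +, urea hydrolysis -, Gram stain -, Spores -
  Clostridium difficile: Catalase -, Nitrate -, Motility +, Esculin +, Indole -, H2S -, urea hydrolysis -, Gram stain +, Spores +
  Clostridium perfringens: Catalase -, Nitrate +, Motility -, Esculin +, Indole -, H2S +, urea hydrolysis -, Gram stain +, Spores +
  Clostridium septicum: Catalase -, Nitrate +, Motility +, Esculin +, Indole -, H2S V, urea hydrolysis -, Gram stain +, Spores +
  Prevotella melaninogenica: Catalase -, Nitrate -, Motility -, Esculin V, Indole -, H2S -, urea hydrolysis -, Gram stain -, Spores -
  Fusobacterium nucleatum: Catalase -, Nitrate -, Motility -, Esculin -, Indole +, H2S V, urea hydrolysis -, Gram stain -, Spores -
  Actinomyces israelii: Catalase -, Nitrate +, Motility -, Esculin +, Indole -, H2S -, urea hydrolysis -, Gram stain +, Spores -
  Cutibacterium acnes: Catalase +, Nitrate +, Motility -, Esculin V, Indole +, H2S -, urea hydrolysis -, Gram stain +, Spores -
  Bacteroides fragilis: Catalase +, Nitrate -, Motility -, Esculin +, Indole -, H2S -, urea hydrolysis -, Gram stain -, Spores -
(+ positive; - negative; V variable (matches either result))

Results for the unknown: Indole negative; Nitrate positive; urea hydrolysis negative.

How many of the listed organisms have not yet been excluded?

3

Indole -: excludes Fusobacterium necrophorum, Fusobacterium nucleatum, Cutibacterium acnes — 8 left.
Nitrate +: excludes 5 organisms — 3 left.
urea hydrolysis -: all 3 remaining candidates are consistent.
Still consistent: Actinomyces israelii, Clostridium perfringens, Clostridium septicum.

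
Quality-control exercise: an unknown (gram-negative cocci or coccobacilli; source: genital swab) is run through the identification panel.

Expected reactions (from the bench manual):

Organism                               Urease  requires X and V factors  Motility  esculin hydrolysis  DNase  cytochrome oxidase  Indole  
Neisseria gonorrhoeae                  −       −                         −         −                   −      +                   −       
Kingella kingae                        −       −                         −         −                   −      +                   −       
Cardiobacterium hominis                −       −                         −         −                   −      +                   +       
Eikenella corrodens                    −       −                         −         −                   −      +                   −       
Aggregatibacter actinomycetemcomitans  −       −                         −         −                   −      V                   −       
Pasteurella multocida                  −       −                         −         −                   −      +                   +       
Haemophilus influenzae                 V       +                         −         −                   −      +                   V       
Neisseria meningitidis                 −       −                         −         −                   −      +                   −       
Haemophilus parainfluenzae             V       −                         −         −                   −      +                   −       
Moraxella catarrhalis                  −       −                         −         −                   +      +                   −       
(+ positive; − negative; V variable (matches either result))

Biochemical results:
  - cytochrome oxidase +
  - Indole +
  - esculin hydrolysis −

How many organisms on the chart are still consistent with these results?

Indole +: excludes 7 organisms — 3 left.
esculin hydrolysis −: all 3 remaining candidates are consistent.
cytochrome oxidase +: all 3 remaining candidates are consistent.
Still consistent: Cardiobacterium hominis, Haemophilus influenzae, Pasteurella multocida.

3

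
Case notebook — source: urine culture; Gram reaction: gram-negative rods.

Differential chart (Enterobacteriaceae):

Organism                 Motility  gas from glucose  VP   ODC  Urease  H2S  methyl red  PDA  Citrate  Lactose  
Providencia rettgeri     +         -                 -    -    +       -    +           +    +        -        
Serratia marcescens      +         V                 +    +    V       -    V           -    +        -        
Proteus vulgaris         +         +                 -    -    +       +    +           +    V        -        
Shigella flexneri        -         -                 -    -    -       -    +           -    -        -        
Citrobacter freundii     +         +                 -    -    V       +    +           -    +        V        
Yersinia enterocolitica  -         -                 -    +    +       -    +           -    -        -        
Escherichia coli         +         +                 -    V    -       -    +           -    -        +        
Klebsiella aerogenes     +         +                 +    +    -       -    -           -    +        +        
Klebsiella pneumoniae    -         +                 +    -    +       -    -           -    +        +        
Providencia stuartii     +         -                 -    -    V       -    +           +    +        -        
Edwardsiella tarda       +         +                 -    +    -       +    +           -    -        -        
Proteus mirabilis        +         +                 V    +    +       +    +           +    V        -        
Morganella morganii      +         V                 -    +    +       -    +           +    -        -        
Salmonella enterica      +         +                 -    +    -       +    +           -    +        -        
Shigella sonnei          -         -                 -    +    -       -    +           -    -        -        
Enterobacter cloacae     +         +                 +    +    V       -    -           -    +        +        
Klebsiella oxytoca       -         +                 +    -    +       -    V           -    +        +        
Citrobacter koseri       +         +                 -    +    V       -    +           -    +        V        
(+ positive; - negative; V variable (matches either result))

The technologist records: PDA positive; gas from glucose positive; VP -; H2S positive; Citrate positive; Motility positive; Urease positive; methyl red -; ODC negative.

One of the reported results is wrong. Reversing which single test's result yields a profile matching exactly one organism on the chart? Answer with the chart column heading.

methyl red

As reported, no row in the chart matches all 9 reactions.
Reversing PDA → still no organism matches.
Reversing H2S → still no organism matches.
Reversing VP → still no organism matches.
Reversing Motility → still no organism matches.
Reversing gas from glucose → still no organism matches.
Reversing Citrate → still no organism matches.
Reversing ODC → still no organism matches.
Reversing Urease → still no organism matches.
Reversing methyl red (to +) → unique match: Proteus vulgaris.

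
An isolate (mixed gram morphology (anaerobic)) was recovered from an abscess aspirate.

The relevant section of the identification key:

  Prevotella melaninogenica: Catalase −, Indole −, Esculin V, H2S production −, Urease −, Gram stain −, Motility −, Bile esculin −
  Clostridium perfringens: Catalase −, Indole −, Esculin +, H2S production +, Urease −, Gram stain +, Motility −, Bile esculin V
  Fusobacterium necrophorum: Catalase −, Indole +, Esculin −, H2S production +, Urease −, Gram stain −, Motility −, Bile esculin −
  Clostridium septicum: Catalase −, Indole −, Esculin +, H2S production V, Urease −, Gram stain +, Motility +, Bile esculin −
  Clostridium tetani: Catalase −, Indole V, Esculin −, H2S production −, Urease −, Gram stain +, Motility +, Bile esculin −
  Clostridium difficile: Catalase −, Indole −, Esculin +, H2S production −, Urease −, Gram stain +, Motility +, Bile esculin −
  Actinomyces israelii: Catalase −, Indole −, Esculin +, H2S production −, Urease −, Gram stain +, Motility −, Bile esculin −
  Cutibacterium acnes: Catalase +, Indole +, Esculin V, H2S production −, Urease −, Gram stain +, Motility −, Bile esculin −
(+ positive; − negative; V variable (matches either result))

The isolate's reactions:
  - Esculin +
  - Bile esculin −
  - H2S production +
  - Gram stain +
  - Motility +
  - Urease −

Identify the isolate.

Urease −: all 8 remaining candidates are consistent.
Esculin +: excludes Fusobacterium necrophorum, Clostridium tetani — 6 left.
Gram stain +: excludes Prevotella melaninogenica — 5 left.
Motility +: excludes Clostridium perfringens, Actinomyces israelii, Cutibacterium acnes — 2 left.
Bile esculin −: all 2 remaining candidates are consistent.
H2S production +: excludes Clostridium difficile — 1 left.

Clostridium septicum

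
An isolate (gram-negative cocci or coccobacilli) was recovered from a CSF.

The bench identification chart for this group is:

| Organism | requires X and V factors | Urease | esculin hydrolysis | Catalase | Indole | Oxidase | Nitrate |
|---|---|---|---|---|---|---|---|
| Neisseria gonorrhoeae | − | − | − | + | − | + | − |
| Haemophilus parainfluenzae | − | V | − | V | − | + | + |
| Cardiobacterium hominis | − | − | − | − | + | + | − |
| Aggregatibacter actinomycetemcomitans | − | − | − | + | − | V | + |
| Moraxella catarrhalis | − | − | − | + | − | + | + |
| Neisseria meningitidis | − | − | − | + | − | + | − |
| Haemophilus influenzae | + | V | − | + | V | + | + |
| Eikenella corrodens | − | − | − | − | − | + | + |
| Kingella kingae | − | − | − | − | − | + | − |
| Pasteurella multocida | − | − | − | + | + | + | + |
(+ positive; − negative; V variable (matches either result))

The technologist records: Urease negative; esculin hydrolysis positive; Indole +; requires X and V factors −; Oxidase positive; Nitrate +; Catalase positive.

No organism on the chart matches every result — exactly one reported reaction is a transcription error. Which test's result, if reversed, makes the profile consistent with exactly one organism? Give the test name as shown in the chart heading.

esculin hydrolysis

As reported, no row in the chart matches all 7 reactions.
Reversing esculin hydrolysis (to −) → unique match: Pasteurella multocida.
Reversing Indole → still no organism matches.
Reversing requires X and V factors → still no organism matches.
Reversing Catalase → still no organism matches.
Reversing Urease → still no organism matches.
Reversing Nitrate → still no organism matches.
Reversing Oxidase → still no organism matches.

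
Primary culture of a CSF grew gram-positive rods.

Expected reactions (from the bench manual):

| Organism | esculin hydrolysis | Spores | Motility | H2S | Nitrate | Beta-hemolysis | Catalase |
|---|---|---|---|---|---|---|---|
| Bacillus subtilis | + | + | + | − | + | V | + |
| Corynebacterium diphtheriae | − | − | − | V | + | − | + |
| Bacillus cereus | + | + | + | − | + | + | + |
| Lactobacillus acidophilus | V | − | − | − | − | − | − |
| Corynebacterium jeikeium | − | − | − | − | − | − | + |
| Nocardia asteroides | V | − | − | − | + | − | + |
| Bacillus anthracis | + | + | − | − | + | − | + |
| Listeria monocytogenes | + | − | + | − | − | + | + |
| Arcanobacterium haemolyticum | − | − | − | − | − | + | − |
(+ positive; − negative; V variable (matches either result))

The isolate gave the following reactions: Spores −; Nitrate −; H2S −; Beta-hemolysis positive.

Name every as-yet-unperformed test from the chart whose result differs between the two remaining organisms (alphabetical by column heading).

H2S −: all 9 remaining candidates are consistent.
Spores −: excludes Bacillus subtilis, Bacillus cereus, Bacillus anthracis — 6 left.
Nitrate −: excludes Corynebacterium diphtheriae, Nocardia asteroides — 4 left.
Beta-hemolysis +: excludes Lactobacillus acidophilus, Corynebacterium jeikeium — 2 left.
Two candidates remain: Arcanobacterium haemolyticum and Listeria monocytogenes.
  esculin hydrolysis: Arcanobacterium haemolyticum −, Listeria monocytogenes + — discriminates.
  Motility: Arcanobacterium haemolyticum −, Listeria monocytogenes + — discriminates.
  Catalase: Arcanobacterium haemolyticum −, Listeria monocytogenes + — discriminates.

Catalase, esculin hydrolysis, Motility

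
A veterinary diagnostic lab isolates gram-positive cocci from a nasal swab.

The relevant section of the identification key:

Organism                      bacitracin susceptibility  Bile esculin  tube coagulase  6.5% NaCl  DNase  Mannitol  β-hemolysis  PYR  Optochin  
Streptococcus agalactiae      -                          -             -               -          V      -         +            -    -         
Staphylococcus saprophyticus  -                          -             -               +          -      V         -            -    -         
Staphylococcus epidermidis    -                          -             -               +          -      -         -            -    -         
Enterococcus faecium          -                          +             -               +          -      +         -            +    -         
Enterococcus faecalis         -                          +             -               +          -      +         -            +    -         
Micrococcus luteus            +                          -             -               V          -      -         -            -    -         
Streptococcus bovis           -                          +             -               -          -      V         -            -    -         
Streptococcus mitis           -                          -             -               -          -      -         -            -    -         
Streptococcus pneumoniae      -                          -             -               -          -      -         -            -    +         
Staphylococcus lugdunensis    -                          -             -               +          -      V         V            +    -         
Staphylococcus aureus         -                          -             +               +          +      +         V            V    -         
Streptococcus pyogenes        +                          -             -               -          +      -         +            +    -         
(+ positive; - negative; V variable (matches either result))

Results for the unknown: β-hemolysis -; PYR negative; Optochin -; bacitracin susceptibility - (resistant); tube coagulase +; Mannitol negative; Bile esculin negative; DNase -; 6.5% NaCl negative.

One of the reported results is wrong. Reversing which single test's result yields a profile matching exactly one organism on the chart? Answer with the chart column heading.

tube coagulase

As reported, no row in the chart matches all 9 reactions.
Reversing PYR → still no organism matches.
Reversing bacitracin susceptibility → still no organism matches.
Reversing DNase → still no organism matches.
Reversing 6.5% NaCl → still no organism matches.
Reversing Bile esculin → still no organism matches.
Reversing Optochin → still no organism matches.
Reversing Mannitol → still no organism matches.
Reversing tube coagulase (to -) → unique match: Streptococcus mitis.
Reversing β-hemolysis → still no organism matches.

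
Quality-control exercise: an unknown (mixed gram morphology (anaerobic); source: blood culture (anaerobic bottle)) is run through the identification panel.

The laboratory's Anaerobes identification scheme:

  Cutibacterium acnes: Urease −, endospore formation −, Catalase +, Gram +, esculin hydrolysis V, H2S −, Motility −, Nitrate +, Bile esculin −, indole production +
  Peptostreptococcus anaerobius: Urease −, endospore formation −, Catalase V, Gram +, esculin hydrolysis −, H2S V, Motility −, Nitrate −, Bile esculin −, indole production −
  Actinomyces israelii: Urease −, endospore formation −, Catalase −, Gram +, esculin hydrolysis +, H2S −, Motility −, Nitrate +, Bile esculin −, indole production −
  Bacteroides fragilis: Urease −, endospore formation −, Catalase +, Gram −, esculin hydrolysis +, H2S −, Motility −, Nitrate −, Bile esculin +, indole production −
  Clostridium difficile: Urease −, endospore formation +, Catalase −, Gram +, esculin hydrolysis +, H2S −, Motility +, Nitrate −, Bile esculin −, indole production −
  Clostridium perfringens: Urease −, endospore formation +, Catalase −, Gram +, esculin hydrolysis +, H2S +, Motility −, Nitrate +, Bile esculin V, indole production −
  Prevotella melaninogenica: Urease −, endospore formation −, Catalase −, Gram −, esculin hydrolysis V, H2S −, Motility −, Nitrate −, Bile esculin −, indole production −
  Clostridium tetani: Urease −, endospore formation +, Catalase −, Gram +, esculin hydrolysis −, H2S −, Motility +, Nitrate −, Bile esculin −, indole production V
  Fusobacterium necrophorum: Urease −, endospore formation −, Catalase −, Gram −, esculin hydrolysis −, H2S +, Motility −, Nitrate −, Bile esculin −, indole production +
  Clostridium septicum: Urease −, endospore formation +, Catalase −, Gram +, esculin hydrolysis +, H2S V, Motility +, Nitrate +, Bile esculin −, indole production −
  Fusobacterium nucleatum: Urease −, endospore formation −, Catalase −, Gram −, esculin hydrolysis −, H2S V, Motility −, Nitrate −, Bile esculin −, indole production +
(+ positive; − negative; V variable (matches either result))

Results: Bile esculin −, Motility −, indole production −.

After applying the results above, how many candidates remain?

4

Motility −: excludes Clostridium difficile, Clostridium tetani, Clostridium septicum — 8 left.
indole production −: excludes Cutibacterium acnes, Fusobacterium necrophorum, Fusobacterium nucleatum — 5 left.
Bile esculin −: excludes Bacteroides fragilis — 4 left.
Still consistent: Actinomyces israelii, Clostridium perfringens, Peptostreptococcus anaerobius, Prevotella melaninogenica.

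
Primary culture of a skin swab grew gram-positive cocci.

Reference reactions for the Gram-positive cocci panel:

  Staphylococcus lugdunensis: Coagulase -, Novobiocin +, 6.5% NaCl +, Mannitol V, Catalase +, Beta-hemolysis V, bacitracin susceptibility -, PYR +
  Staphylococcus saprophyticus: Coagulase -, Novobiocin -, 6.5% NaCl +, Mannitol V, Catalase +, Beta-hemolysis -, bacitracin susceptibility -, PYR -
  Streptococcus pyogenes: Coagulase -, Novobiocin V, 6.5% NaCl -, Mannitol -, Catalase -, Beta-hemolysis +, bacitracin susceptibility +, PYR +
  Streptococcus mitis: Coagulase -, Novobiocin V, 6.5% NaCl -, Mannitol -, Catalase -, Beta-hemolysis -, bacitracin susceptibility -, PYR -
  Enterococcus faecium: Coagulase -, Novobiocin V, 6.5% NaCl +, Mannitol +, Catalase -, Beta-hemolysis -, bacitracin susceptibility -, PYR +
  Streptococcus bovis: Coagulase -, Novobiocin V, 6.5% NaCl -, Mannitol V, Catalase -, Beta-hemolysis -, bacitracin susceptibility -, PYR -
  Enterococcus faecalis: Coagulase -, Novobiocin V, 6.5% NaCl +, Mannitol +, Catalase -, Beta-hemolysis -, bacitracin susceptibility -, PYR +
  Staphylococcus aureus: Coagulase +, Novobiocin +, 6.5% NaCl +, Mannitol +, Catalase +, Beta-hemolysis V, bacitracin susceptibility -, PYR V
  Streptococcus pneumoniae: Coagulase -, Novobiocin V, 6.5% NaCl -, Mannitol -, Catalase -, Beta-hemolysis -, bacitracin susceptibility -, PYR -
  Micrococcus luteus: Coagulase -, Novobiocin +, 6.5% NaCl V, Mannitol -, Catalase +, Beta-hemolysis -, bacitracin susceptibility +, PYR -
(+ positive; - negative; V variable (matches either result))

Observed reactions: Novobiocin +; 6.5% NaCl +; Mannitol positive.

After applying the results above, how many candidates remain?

4

Mannitol +: excludes Streptococcus pyogenes, Streptococcus mitis, Streptococcus pneumoniae, Micrococcus luteus — 6 left.
6.5% NaCl +: excludes Streptococcus bovis — 5 left.
Novobiocin +: excludes Staphylococcus saprophyticus — 4 left.
Still consistent: Enterococcus faecalis, Enterococcus faecium, Staphylococcus aureus, Staphylococcus lugdunensis.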